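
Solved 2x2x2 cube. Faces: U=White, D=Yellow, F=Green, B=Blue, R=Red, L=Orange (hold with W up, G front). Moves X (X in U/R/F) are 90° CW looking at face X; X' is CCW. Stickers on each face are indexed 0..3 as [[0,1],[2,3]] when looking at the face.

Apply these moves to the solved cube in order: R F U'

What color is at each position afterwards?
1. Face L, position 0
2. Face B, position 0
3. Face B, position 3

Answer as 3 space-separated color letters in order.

Answer: W W B

Derivation:
After move 1 (R): R=RRRR U=WGWG F=GYGY D=YBYB B=WBWB
After move 2 (F): F=GGYY U=WGOO R=WRGR D=RRYB L=OYOB
After move 3 (U'): U=GOWO F=OYYY R=GGGR B=WRWB L=WBOB
Query 1: L[0] = W
Query 2: B[0] = W
Query 3: B[3] = B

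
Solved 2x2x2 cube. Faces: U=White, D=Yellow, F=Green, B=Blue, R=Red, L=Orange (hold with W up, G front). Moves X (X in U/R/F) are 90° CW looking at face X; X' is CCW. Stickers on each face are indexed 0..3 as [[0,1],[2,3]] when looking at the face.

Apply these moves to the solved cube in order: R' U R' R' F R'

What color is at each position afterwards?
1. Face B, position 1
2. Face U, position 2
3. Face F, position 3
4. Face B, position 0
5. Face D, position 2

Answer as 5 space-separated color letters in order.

Answer: O O W B Y

Derivation:
After move 1 (R'): R=RRRR U=WBWB F=GWGW D=YGYG B=YBYB
After move 2 (U): U=WWBB F=RRGW R=YBRR B=OOYB L=GWOO
After move 3 (R'): R=BRYR U=WYBO F=RWGB D=YRYW B=GOGB
After move 4 (R'): R=RRBY U=WGBG F=RYGO D=YWYB B=WORB
After move 5 (F): F=GROY U=WGOW R=BRGY D=BRYB L=GYOW
After move 6 (R'): R=RYBG U=WROW F=GGOW D=BRYY B=BORB
Query 1: B[1] = O
Query 2: U[2] = O
Query 3: F[3] = W
Query 4: B[0] = B
Query 5: D[2] = Y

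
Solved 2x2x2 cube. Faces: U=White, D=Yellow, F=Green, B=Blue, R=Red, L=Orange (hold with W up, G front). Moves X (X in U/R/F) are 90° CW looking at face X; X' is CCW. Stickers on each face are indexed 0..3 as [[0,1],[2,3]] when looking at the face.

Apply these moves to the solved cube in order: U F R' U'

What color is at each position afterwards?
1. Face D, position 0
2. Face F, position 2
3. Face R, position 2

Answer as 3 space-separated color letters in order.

Answer: R G W

Derivation:
After move 1 (U): U=WWWW F=RRGG R=BBRR B=OOBB L=GGOO
After move 2 (F): F=GRGR U=WWOG R=WBWR D=RBYY L=GYOY
After move 3 (R'): R=BRWW U=WBOO F=GWGG D=RRYR B=YOBB
After move 4 (U'): U=BOWO F=GYGG R=GWWW B=BRBB L=YOOY
Query 1: D[0] = R
Query 2: F[2] = G
Query 3: R[2] = W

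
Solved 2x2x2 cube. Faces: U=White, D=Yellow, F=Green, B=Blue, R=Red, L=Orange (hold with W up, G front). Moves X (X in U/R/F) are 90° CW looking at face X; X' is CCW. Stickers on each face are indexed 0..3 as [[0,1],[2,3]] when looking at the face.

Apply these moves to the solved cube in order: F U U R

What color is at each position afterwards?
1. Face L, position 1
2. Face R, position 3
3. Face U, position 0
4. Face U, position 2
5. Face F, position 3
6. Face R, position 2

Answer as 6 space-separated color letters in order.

After move 1 (F): F=GGGG U=WWOO R=WRWR D=RRYY L=OYOY
After move 2 (U): U=OWOW F=WRGG R=BBWR B=OYBB L=GGOY
After move 3 (U): U=OOWW F=BBGG R=OYWR B=GGBB L=WROY
After move 4 (R): R=WORY U=OBWG F=BRGY D=RBYG B=WGOB
Query 1: L[1] = R
Query 2: R[3] = Y
Query 3: U[0] = O
Query 4: U[2] = W
Query 5: F[3] = Y
Query 6: R[2] = R

Answer: R Y O W Y R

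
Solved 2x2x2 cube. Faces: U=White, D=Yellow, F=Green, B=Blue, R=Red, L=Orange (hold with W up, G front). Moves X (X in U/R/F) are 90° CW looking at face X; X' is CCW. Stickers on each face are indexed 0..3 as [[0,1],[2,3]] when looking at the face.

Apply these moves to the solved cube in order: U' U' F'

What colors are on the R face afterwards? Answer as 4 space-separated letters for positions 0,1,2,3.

Answer: Y O Y R

Derivation:
After move 1 (U'): U=WWWW F=OOGG R=GGRR B=RRBB L=BBOO
After move 2 (U'): U=WWWW F=BBGG R=OORR B=GGBB L=RROO
After move 3 (F'): F=BGBG U=WWOR R=YOYR D=ROYY L=RWOW
Query: R face = YOYR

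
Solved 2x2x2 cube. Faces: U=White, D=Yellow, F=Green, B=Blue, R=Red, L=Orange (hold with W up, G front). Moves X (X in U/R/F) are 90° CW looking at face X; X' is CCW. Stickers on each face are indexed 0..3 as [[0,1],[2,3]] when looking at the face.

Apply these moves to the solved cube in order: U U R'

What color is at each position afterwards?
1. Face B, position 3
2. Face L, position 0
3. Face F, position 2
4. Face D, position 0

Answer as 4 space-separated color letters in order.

After move 1 (U): U=WWWW F=RRGG R=BBRR B=OOBB L=GGOO
After move 2 (U): U=WWWW F=BBGG R=OORR B=GGBB L=RROO
After move 3 (R'): R=OROR U=WBWG F=BWGW D=YBYG B=YGYB
Query 1: B[3] = B
Query 2: L[0] = R
Query 3: F[2] = G
Query 4: D[0] = Y

Answer: B R G Y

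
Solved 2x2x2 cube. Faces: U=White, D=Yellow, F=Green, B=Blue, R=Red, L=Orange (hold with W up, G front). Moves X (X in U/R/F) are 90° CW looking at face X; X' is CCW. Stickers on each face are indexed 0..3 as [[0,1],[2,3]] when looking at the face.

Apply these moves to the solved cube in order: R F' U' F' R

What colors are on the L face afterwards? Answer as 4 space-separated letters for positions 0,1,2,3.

After move 1 (R): R=RRRR U=WGWG F=GYGY D=YBYB B=WBWB
After move 2 (F'): F=YYGG U=WGRR R=BRYR D=OOYB L=OGOW
After move 3 (U'): U=GRWR F=OGGG R=YYYR B=BRWB L=WBOW
After move 4 (F'): F=GGOG U=GRYY R=OYOR D=BWYB L=WROW
After move 5 (R): R=OORY U=GGYG F=GWOB D=BWYB B=YRRB
Query: L face = WROW

Answer: W R O W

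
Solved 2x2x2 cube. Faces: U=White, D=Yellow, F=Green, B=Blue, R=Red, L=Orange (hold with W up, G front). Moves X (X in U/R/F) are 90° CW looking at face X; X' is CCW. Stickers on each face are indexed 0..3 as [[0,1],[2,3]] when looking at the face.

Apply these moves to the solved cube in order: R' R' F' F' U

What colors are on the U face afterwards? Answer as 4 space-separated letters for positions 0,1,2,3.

Answer: W W Y Y

Derivation:
After move 1 (R'): R=RRRR U=WBWB F=GWGW D=YGYG B=YBYB
After move 2 (R'): R=RRRR U=WYWY F=GBGB D=YWYW B=GBGB
After move 3 (F'): F=BBGG U=WYRR R=WRYR D=OOYW L=OYOW
After move 4 (F'): F=BGBG U=WYWY R=OROR D=YWYW L=OROR
After move 5 (U): U=WWYY F=ORBG R=GBOR B=ORGB L=BGOR
Query: U face = WWYY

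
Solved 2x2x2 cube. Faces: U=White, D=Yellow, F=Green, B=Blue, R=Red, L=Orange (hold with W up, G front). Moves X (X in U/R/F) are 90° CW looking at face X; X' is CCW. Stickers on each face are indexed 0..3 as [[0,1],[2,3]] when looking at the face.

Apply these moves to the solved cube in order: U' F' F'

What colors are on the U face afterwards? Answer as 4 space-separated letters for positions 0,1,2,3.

After move 1 (U'): U=WWWW F=OOGG R=GGRR B=RRBB L=BBOO
After move 2 (F'): F=OGOG U=WWGR R=YGYR D=BOYY L=BWOW
After move 3 (F'): F=GGOO U=WWYY R=OGBR D=WWYY L=BROG
Query: U face = WWYY

Answer: W W Y Y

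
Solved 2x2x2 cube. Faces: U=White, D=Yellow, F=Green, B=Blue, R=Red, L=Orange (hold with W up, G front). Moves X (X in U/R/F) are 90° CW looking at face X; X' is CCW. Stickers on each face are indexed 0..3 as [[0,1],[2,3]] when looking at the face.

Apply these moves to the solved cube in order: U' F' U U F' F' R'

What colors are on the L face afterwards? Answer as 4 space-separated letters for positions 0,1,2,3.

Answer: Y Y O B

Derivation:
After move 1 (U'): U=WWWW F=OOGG R=GGRR B=RRBB L=BBOO
After move 2 (F'): F=OGOG U=WWGR R=YGYR D=BOYY L=BWOW
After move 3 (U): U=GWRW F=YGOG R=RRYR B=BWBB L=OGOW
After move 4 (U): U=RGWW F=RROG R=BWYR B=OGBB L=YGOW
After move 5 (F'): F=RGRO U=RGBY R=OWBR D=GWYY L=YWOW
After move 6 (F'): F=GORR U=RGOB R=WWGR D=WWYY L=YYOB
After move 7 (R'): R=WRWG U=RBOO F=GGRB D=WOYR B=YGWB
Query: L face = YYOB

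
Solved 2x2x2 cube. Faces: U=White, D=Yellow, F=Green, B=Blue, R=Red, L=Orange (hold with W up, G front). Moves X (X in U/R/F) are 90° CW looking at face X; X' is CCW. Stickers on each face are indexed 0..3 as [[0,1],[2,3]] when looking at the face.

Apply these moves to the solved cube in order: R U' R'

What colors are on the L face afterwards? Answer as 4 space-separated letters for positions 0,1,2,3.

Answer: W B O O

Derivation:
After move 1 (R): R=RRRR U=WGWG F=GYGY D=YBYB B=WBWB
After move 2 (U'): U=GGWW F=OOGY R=GYRR B=RRWB L=WBOO
After move 3 (R'): R=YRGR U=GWWR F=OGGW D=YOYY B=BRBB
Query: L face = WBOO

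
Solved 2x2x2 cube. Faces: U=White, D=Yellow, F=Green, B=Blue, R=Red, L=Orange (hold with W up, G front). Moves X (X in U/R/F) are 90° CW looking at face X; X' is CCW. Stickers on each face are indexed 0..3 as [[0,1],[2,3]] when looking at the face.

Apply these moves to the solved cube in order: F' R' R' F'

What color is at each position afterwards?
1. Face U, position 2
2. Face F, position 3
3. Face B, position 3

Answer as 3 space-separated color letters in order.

Answer: R G B

Derivation:
After move 1 (F'): F=GGGG U=WWRR R=YRYR D=OOYY L=OWOW
After move 2 (R'): R=RRYY U=WBRB F=GWGR D=OGYG B=YBOB
After move 3 (R'): R=RYRY U=WORY F=GBGB D=OWYR B=GBGB
After move 4 (F'): F=BBGG U=WORR R=WYOY D=WWYR L=OYOR
Query 1: U[2] = R
Query 2: F[3] = G
Query 3: B[3] = B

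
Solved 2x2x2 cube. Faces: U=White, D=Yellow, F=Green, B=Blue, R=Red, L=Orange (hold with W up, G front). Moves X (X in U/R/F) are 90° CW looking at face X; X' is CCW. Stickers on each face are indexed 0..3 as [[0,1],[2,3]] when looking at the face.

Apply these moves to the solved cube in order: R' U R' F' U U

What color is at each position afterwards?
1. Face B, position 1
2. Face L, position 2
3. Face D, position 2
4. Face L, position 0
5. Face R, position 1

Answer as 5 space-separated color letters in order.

After move 1 (R'): R=RRRR U=WBWB F=GWGW D=YGYG B=YBYB
After move 2 (U): U=WWBB F=RRGW R=YBRR B=OOYB L=GWOO
After move 3 (R'): R=BRYR U=WYBO F=RWGB D=YRYW B=GOGB
After move 4 (F'): F=WBRG U=WYBY R=RRYR D=WOYW L=GOOB
After move 5 (U): U=BWYY F=RRRG R=GOYR B=GOGB L=WBOB
After move 6 (U): U=YBYW F=GORG R=GOYR B=WBGB L=RROB
Query 1: B[1] = B
Query 2: L[2] = O
Query 3: D[2] = Y
Query 4: L[0] = R
Query 5: R[1] = O

Answer: B O Y R O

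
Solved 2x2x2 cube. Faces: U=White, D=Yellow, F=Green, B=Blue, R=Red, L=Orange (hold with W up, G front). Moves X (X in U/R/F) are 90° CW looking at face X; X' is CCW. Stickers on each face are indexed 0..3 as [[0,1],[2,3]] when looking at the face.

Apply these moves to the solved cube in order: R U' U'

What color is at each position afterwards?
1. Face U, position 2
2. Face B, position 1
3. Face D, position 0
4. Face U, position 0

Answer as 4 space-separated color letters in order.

After move 1 (R): R=RRRR U=WGWG F=GYGY D=YBYB B=WBWB
After move 2 (U'): U=GGWW F=OOGY R=GYRR B=RRWB L=WBOO
After move 3 (U'): U=GWGW F=WBGY R=OORR B=GYWB L=RROO
Query 1: U[2] = G
Query 2: B[1] = Y
Query 3: D[0] = Y
Query 4: U[0] = G

Answer: G Y Y G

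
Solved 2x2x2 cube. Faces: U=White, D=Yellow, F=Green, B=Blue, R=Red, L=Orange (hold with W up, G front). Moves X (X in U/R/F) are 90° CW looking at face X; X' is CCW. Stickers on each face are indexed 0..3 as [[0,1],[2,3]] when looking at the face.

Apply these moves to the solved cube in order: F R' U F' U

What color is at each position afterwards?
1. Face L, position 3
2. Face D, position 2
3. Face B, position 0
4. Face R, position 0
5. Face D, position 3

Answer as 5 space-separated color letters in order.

Answer: B Y G O G

Derivation:
After move 1 (F): F=GGGG U=WWOO R=WRWR D=RRYY L=OYOY
After move 2 (R'): R=RRWW U=WBOB F=GWGO D=RGYG B=YBRB
After move 3 (U): U=OWBB F=RRGO R=YBWW B=OYRB L=GWOY
After move 4 (F'): F=RORG U=OWYW R=GBRW D=WYYG L=GBOB
After move 5 (U): U=YOWW F=GBRG R=OYRW B=GBRB L=ROOB
Query 1: L[3] = B
Query 2: D[2] = Y
Query 3: B[0] = G
Query 4: R[0] = O
Query 5: D[3] = G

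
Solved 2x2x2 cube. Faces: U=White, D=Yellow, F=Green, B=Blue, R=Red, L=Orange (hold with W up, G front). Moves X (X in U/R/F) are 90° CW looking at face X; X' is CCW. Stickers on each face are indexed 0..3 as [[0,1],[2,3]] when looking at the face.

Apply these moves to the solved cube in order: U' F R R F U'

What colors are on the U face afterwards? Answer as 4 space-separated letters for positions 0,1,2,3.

Answer: G Y W Y

Derivation:
After move 1 (U'): U=WWWW F=OOGG R=GGRR B=RRBB L=BBOO
After move 2 (F): F=GOGO U=WWOB R=WGWR D=RGYY L=BYOY
After move 3 (R): R=WWRG U=WOOO F=GGGY D=RBYR B=BRWB
After move 4 (R): R=RWGW U=WGOY F=GBGR D=RWYB B=OROB
After move 5 (F): F=GGRB U=WGYY R=OWYW D=GRYB L=BROW
After move 6 (U'): U=GYWY F=BRRB R=GGYW B=OWOB L=OROW
Query: U face = GYWY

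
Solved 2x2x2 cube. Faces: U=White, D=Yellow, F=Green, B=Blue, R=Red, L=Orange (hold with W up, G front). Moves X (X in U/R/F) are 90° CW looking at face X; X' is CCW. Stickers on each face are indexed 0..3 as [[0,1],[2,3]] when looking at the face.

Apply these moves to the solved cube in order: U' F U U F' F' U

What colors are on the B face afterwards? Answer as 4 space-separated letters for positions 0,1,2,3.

Answer: W W B B

Derivation:
After move 1 (U'): U=WWWW F=OOGG R=GGRR B=RRBB L=BBOO
After move 2 (F): F=GOGO U=WWOB R=WGWR D=RGYY L=BYOY
After move 3 (U): U=OWBW F=WGGO R=RRWR B=BYBB L=GOOY
After move 4 (U): U=BOWW F=RRGO R=BYWR B=GOBB L=WGOY
After move 5 (F'): F=RORG U=BOBW R=GYRR D=GYYY L=WWOW
After move 6 (F'): F=OGRR U=BOGR R=YYGR D=WWYY L=WWOB
After move 7 (U): U=GBRO F=YYRR R=GOGR B=WWBB L=OGOB
Query: B face = WWBB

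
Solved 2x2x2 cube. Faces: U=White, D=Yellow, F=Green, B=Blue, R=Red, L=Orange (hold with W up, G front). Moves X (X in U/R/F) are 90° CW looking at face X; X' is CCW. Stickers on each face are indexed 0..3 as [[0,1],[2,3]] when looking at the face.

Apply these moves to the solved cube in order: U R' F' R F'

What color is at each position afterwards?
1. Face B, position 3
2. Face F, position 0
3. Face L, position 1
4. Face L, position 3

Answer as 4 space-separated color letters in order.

After move 1 (U): U=WWWW F=RRGG R=BBRR B=OOBB L=GGOO
After move 2 (R'): R=BRBR U=WBWO F=RWGW D=YRYG B=YOYB
After move 3 (F'): F=WWRG U=WBBB R=RRYR D=GOYG L=GOOW
After move 4 (R): R=YRRR U=WWBG F=WORG D=GYYY B=BOBB
After move 5 (F'): F=OGWR U=WWYR R=YRGR D=OWYY L=GGOB
Query 1: B[3] = B
Query 2: F[0] = O
Query 3: L[1] = G
Query 4: L[3] = B

Answer: B O G B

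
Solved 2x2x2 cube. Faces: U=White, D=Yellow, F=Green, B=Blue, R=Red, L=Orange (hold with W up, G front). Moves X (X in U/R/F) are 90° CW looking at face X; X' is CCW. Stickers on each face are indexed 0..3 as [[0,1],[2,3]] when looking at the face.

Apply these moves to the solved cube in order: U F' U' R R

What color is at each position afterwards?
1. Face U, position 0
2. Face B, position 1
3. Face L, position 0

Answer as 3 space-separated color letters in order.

Answer: W B O

Derivation:
After move 1 (U): U=WWWW F=RRGG R=BBRR B=OOBB L=GGOO
After move 2 (F'): F=RGRG U=WWBR R=YBYR D=GOYY L=GWOW
After move 3 (U'): U=WRWB F=GWRG R=RGYR B=YBBB L=OOOW
After move 4 (R): R=YRRG U=WWWG F=GORY D=GBYY B=BBRB
After move 5 (R): R=RYGR U=WOWY F=GBRY D=GRYB B=GBWB
Query 1: U[0] = W
Query 2: B[1] = B
Query 3: L[0] = O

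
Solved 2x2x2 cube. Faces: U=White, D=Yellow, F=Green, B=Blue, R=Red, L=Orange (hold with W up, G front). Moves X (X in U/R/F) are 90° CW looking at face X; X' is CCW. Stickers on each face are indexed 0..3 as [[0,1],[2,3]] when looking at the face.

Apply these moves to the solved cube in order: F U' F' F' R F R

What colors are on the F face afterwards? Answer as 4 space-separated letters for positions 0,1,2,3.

After move 1 (F): F=GGGG U=WWOO R=WRWR D=RRYY L=OYOY
After move 2 (U'): U=WOWO F=OYGG R=GGWR B=WRBB L=BBOY
After move 3 (F'): F=YGOG U=WOGW R=RGRR D=BYYY L=BOOW
After move 4 (F'): F=GGYO U=WORR R=YGBR D=OWYY L=BWOG
After move 5 (R): R=BYRG U=WGRO F=GWYY D=OBYW B=RROB
After move 6 (F): F=YGYW U=WGGW R=RYOG D=RBYW L=BOOB
After move 7 (R): R=ORGY U=WGGW F=YBYW D=ROYR B=WRGB
Query: F face = YBYW

Answer: Y B Y W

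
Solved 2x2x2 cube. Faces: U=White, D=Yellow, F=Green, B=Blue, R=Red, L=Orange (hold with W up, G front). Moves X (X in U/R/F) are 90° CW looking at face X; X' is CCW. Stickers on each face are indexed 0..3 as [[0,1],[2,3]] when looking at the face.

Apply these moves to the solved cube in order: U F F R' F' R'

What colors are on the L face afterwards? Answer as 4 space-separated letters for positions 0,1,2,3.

After move 1 (U): U=WWWW F=RRGG R=BBRR B=OOBB L=GGOO
After move 2 (F): F=GRGR U=WWOG R=WBWR D=RBYY L=GYOY
After move 3 (F): F=GGRR U=WWYY R=OBGR D=WWYY L=GROB
After move 4 (R'): R=BROG U=WBYO F=GWRY D=WGYR B=YOWB
After move 5 (F'): F=WYGR U=WBBO R=GRWG D=RBYR L=GOOY
After move 6 (R'): R=RGGW U=WWBY F=WBGO D=RYYR B=ROBB
Query: L face = GOOY

Answer: G O O Y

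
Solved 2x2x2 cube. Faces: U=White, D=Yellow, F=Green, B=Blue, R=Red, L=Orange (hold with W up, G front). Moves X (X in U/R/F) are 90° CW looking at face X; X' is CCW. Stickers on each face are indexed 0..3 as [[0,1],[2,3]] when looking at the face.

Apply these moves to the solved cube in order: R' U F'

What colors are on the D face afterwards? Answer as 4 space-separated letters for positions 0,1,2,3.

After move 1 (R'): R=RRRR U=WBWB F=GWGW D=YGYG B=YBYB
After move 2 (U): U=WWBB F=RRGW R=YBRR B=OOYB L=GWOO
After move 3 (F'): F=RWRG U=WWYR R=GBYR D=WOYG L=GBOB
Query: D face = WOYG

Answer: W O Y G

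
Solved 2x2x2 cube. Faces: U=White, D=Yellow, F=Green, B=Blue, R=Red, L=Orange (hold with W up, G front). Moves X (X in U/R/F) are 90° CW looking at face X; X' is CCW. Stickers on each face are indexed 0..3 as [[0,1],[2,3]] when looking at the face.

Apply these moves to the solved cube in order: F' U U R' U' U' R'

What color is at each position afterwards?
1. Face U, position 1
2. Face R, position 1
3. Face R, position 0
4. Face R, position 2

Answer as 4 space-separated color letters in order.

After move 1 (F'): F=GGGG U=WWRR R=YRYR D=OOYY L=OWOW
After move 2 (U): U=RWRW F=YRGG R=BBYR B=OWBB L=GGOW
After move 3 (U): U=RRWW F=BBGG R=OWYR B=GGBB L=YROW
After move 4 (R'): R=WROY U=RBWG F=BRGW D=OBYG B=YGOB
After move 5 (U'): U=BGRW F=YRGW R=BROY B=WROB L=YGOW
After move 6 (U'): U=GWBR F=YGGW R=YROY B=BROB L=WROW
After move 7 (R'): R=RYYO U=GOBB F=YWGR D=OGYW B=GRBB
Query 1: U[1] = O
Query 2: R[1] = Y
Query 3: R[0] = R
Query 4: R[2] = Y

Answer: O Y R Y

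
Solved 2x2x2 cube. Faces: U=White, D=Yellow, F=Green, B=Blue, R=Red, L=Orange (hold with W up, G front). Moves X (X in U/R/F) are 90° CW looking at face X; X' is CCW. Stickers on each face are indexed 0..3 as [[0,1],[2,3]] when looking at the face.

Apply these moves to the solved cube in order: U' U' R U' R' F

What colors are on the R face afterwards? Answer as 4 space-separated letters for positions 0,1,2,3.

Answer: W O R R

Derivation:
After move 1 (U'): U=WWWW F=OOGG R=GGRR B=RRBB L=BBOO
After move 2 (U'): U=WWWW F=BBGG R=OORR B=GGBB L=RROO
After move 3 (R): R=RORO U=WBWG F=BYGY D=YBYG B=WGWB
After move 4 (U'): U=BGWW F=RRGY R=BYRO B=ROWB L=WGOO
After move 5 (R'): R=YOBR U=BWWR F=RGGW D=YRYY B=GOBB
After move 6 (F): F=GRWG U=BWOG R=WORR D=BYYY L=WYOR
Query: R face = WORR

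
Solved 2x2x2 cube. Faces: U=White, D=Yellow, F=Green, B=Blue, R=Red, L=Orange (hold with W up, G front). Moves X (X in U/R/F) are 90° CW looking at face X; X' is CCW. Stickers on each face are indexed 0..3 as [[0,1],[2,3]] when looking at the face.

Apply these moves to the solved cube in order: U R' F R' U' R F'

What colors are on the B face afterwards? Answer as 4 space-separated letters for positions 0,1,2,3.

Answer: O R Y B

Derivation:
After move 1 (U): U=WWWW F=RRGG R=BBRR B=OOBB L=GGOO
After move 2 (R'): R=BRBR U=WBWO F=RWGW D=YRYG B=YOYB
After move 3 (F): F=GRWW U=WBOG R=WROR D=BBYG L=GYOR
After move 4 (R'): R=RRWO U=WYOY F=GBWG D=BRYW B=GOBB
After move 5 (U'): U=YYWO F=GYWG R=GBWO B=RRBB L=GOOR
After move 6 (R): R=WGOB U=YYWG F=GRWW D=BBYR B=ORYB
After move 7 (F'): F=RWGW U=YYWO R=BGBB D=ORYR L=GGOW
Query: B face = ORYB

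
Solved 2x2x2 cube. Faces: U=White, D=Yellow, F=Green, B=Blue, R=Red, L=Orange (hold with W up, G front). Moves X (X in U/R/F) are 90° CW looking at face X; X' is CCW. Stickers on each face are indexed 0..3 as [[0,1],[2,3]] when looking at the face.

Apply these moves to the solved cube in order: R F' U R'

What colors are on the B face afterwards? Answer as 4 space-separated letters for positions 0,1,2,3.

Answer: B G O B

Derivation:
After move 1 (R): R=RRRR U=WGWG F=GYGY D=YBYB B=WBWB
After move 2 (F'): F=YYGG U=WGRR R=BRYR D=OOYB L=OGOW
After move 3 (U): U=RWRG F=BRGG R=WBYR B=OGWB L=YYOW
After move 4 (R'): R=BRWY U=RWRO F=BWGG D=ORYG B=BGOB
Query: B face = BGOB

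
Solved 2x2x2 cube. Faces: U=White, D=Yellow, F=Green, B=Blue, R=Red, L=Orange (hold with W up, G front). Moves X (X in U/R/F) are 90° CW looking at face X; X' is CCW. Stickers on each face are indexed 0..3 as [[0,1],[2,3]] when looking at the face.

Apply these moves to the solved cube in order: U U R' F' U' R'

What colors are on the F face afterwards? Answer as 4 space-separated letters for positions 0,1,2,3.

After move 1 (U): U=WWWW F=RRGG R=BBRR B=OOBB L=GGOO
After move 2 (U): U=WWWW F=BBGG R=OORR B=GGBB L=RROO
After move 3 (R'): R=OROR U=WBWG F=BWGW D=YBYG B=YGYB
After move 4 (F'): F=WWBG U=WBOO R=BRYR D=ROYG L=RGOW
After move 5 (U'): U=BOWO F=RGBG R=WWYR B=BRYB L=YGOW
After move 6 (R'): R=WRWY U=BYWB F=ROBO D=RGYG B=GROB
Query: F face = ROBO

Answer: R O B O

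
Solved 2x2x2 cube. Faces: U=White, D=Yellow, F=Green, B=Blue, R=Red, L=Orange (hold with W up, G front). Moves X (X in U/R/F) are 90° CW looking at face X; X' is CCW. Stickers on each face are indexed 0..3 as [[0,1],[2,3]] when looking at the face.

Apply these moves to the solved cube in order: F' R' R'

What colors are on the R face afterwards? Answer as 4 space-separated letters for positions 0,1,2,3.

Answer: R Y R Y

Derivation:
After move 1 (F'): F=GGGG U=WWRR R=YRYR D=OOYY L=OWOW
After move 2 (R'): R=RRYY U=WBRB F=GWGR D=OGYG B=YBOB
After move 3 (R'): R=RYRY U=WORY F=GBGB D=OWYR B=GBGB
Query: R face = RYRY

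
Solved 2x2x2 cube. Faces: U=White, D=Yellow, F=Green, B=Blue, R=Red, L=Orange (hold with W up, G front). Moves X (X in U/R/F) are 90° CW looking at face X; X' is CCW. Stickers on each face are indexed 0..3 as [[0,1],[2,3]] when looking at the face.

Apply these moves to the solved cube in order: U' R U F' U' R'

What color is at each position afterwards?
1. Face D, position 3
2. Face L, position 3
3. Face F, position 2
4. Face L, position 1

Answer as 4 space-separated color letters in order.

Answer: G G R B

Derivation:
After move 1 (U'): U=WWWW F=OOGG R=GGRR B=RRBB L=BBOO
After move 2 (R): R=RGRG U=WOWG F=OYGY D=YBYR B=WRWB
After move 3 (U): U=WWGO F=RGGY R=WRRG B=BBWB L=OYOO
After move 4 (F'): F=GYRG U=WWWR R=BRYG D=YOYR L=OOOG
After move 5 (U'): U=WRWW F=OORG R=GYYG B=BRWB L=BBOG
After move 6 (R'): R=YGGY U=WWWB F=ORRW D=YOYG B=RROB
Query 1: D[3] = G
Query 2: L[3] = G
Query 3: F[2] = R
Query 4: L[1] = B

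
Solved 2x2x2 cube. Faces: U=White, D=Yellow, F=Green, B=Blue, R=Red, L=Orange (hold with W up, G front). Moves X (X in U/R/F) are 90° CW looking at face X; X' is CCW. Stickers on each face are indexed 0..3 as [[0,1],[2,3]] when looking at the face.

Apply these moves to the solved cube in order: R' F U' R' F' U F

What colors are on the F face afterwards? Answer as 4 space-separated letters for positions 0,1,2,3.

Answer: O Y W R

Derivation:
After move 1 (R'): R=RRRR U=WBWB F=GWGW D=YGYG B=YBYB
After move 2 (F): F=GGWW U=WBOO R=WRBR D=RRYG L=OYOG
After move 3 (U'): U=BOWO F=OYWW R=GGBR B=WRYB L=YBOG
After move 4 (R'): R=GRGB U=BYWW F=OOWO D=RYYW B=GRRB
After move 5 (F'): F=OOOW U=BYGG R=YRRB D=BGYW L=YWOW
After move 6 (U): U=GBGY F=YROW R=GRRB B=YWRB L=OOOW
After move 7 (F): F=OYWR U=GBWO R=GRYB D=RGYW L=OBOG
Query: F face = OYWR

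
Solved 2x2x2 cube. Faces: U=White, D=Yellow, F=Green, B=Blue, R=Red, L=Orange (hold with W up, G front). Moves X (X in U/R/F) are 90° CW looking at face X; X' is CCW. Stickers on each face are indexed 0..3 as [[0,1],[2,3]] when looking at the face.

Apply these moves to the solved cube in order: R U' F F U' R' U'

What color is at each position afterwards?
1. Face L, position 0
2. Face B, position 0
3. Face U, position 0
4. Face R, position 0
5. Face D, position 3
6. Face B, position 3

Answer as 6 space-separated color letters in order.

Answer: B G W W O B

Derivation:
After move 1 (R): R=RRRR U=WGWG F=GYGY D=YBYB B=WBWB
After move 2 (U'): U=GGWW F=OOGY R=GYRR B=RRWB L=WBOO
After move 3 (F): F=GOYO U=GGOB R=WYWR D=RGYB L=WYOB
After move 4 (F): F=YGOO U=GGBY R=OYBR D=WWYB L=WROG
After move 5 (U'): U=GYGB F=WROO R=YGBR B=OYWB L=RROG
After move 6 (R'): R=GRYB U=GWGO F=WYOB D=WRYO B=BYWB
After move 7 (U'): U=WOGG F=RROB R=WYYB B=GRWB L=BYOG
Query 1: L[0] = B
Query 2: B[0] = G
Query 3: U[0] = W
Query 4: R[0] = W
Query 5: D[3] = O
Query 6: B[3] = B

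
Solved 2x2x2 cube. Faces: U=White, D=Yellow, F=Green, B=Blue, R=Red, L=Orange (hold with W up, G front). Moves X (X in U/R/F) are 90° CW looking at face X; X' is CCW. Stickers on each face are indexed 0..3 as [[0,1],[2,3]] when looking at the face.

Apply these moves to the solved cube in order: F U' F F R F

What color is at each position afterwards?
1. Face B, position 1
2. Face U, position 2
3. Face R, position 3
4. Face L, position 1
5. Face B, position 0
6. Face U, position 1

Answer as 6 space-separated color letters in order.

After move 1 (F): F=GGGG U=WWOO R=WRWR D=RRYY L=OYOY
After move 2 (U'): U=WOWO F=OYGG R=GGWR B=WRBB L=BBOY
After move 3 (F): F=GOGY U=WOYB R=WGOR D=WGYY L=BROR
After move 4 (F): F=GGYO U=WORR R=YGBR D=OWYY L=BWOG
After move 5 (R): R=BYRG U=WGRO F=GWYY D=OBYW B=RROB
After move 6 (F): F=YGYW U=WGGW R=RYOG D=RBYW L=BOOB
Query 1: B[1] = R
Query 2: U[2] = G
Query 3: R[3] = G
Query 4: L[1] = O
Query 5: B[0] = R
Query 6: U[1] = G

Answer: R G G O R G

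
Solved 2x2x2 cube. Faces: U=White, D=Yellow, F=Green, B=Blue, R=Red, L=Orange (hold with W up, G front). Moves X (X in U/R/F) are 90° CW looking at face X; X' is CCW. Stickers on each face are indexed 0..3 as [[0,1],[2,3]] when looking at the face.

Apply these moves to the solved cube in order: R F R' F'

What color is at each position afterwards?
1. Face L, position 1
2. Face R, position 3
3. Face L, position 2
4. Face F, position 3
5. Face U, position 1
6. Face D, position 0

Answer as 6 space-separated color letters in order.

After move 1 (R): R=RRRR U=WGWG F=GYGY D=YBYB B=WBWB
After move 2 (F): F=GGYY U=WGOO R=WRGR D=RRYB L=OYOB
After move 3 (R'): R=RRWG U=WWOW F=GGYO D=RGYY B=BBRB
After move 4 (F'): F=GOGY U=WWRW R=GRRG D=YBYY L=OWOO
Query 1: L[1] = W
Query 2: R[3] = G
Query 3: L[2] = O
Query 4: F[3] = Y
Query 5: U[1] = W
Query 6: D[0] = Y

Answer: W G O Y W Y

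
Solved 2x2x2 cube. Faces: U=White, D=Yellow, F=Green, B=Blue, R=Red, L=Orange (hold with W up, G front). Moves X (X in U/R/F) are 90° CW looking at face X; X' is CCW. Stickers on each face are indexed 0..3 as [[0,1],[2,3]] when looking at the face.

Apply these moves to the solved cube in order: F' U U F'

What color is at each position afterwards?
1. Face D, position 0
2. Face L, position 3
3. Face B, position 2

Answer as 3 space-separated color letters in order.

Answer: R W B

Derivation:
After move 1 (F'): F=GGGG U=WWRR R=YRYR D=OOYY L=OWOW
After move 2 (U): U=RWRW F=YRGG R=BBYR B=OWBB L=GGOW
After move 3 (U): U=RRWW F=BBGG R=OWYR B=GGBB L=YROW
After move 4 (F'): F=BGBG U=RROY R=OWOR D=RWYY L=YWOW
Query 1: D[0] = R
Query 2: L[3] = W
Query 3: B[2] = B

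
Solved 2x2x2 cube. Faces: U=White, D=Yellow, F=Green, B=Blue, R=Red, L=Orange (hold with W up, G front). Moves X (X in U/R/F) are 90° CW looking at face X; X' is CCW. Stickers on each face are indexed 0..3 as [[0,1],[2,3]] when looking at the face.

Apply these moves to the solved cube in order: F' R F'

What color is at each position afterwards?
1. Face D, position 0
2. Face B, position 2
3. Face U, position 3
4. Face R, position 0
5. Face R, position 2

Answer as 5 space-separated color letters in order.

Answer: W W R B O

Derivation:
After move 1 (F'): F=GGGG U=WWRR R=YRYR D=OOYY L=OWOW
After move 2 (R): R=YYRR U=WGRG F=GOGY D=OBYB B=RBWB
After move 3 (F'): F=OYGG U=WGYR R=BYOR D=WWYB L=OGOR
Query 1: D[0] = W
Query 2: B[2] = W
Query 3: U[3] = R
Query 4: R[0] = B
Query 5: R[2] = O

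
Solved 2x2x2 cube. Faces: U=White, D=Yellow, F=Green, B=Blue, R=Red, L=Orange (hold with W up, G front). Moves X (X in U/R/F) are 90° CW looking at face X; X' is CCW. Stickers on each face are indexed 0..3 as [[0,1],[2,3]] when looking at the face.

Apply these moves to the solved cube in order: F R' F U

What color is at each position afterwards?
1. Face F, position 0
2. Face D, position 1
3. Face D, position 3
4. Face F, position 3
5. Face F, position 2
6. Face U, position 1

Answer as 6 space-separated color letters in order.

Answer: O R G W O W

Derivation:
After move 1 (F): F=GGGG U=WWOO R=WRWR D=RRYY L=OYOY
After move 2 (R'): R=RRWW U=WBOB F=GWGO D=RGYG B=YBRB
After move 3 (F): F=GGOW U=WBYY R=ORBW D=WRYG L=OROG
After move 4 (U): U=YWYB F=OROW R=YBBW B=ORRB L=GGOG
Query 1: F[0] = O
Query 2: D[1] = R
Query 3: D[3] = G
Query 4: F[3] = W
Query 5: F[2] = O
Query 6: U[1] = W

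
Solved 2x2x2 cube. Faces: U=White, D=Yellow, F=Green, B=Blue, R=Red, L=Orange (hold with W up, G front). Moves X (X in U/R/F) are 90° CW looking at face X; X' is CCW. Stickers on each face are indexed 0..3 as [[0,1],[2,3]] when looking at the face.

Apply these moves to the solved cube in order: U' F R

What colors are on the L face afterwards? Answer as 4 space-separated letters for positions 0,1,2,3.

After move 1 (U'): U=WWWW F=OOGG R=GGRR B=RRBB L=BBOO
After move 2 (F): F=GOGO U=WWOB R=WGWR D=RGYY L=BYOY
After move 3 (R): R=WWRG U=WOOO F=GGGY D=RBYR B=BRWB
Query: L face = BYOY

Answer: B Y O Y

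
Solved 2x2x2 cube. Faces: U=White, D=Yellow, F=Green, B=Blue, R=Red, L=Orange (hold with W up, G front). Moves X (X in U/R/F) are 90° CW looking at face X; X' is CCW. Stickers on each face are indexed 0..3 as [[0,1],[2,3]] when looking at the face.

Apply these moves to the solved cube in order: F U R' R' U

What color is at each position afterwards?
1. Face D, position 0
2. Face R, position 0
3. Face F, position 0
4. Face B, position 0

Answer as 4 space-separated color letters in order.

After move 1 (F): F=GGGG U=WWOO R=WRWR D=RRYY L=OYOY
After move 2 (U): U=OWOW F=WRGG R=BBWR B=OYBB L=GGOY
After move 3 (R'): R=BRBW U=OBOO F=WWGW D=RRYG B=YYRB
After move 4 (R'): R=RWBB U=OROY F=WBGO D=RWYW B=GYRB
After move 5 (U): U=OOYR F=RWGO R=GYBB B=GGRB L=WBOY
Query 1: D[0] = R
Query 2: R[0] = G
Query 3: F[0] = R
Query 4: B[0] = G

Answer: R G R G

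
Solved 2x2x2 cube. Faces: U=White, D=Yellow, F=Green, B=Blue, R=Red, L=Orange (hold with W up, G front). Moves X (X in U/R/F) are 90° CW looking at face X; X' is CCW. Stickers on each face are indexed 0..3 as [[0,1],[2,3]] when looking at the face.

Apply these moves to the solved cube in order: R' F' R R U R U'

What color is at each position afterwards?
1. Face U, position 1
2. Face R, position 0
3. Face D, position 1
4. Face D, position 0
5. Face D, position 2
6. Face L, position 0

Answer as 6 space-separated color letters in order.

Answer: Y R W O Y O

Derivation:
After move 1 (R'): R=RRRR U=WBWB F=GWGW D=YGYG B=YBYB
After move 2 (F'): F=WWGG U=WBRR R=GRYR D=OOYG L=OBOW
After move 3 (R): R=YGRR U=WWRG F=WOGG D=OYYY B=RBBB
After move 4 (R): R=RYRG U=WORG F=WYGY D=OBYR B=GBWB
After move 5 (U): U=RWGO F=RYGY R=GBRG B=OBWB L=WYOW
After move 6 (R): R=RGGB U=RYGY F=RBGR D=OWYO B=OBWB
After move 7 (U'): U=YYRG F=WYGR R=RBGB B=RGWB L=OBOW
Query 1: U[1] = Y
Query 2: R[0] = R
Query 3: D[1] = W
Query 4: D[0] = O
Query 5: D[2] = Y
Query 6: L[0] = O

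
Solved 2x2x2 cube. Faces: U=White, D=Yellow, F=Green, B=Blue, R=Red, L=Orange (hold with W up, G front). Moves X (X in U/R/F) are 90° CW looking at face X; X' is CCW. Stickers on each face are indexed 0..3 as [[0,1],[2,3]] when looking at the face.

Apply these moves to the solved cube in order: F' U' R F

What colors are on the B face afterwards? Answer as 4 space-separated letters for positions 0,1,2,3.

After move 1 (F'): F=GGGG U=WWRR R=YRYR D=OOYY L=OWOW
After move 2 (U'): U=WRWR F=OWGG R=GGYR B=YRBB L=BBOW
After move 3 (R): R=YGRG U=WWWG F=OOGY D=OBYY B=RRRB
After move 4 (F): F=GOYO U=WWWB R=WGGG D=RYYY L=BOOB
Query: B face = RRRB

Answer: R R R B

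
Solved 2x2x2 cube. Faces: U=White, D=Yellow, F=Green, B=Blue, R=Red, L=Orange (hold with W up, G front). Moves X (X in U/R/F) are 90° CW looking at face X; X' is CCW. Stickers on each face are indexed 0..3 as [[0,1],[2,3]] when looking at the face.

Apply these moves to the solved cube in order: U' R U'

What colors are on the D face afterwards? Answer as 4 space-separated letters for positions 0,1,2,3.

After move 1 (U'): U=WWWW F=OOGG R=GGRR B=RRBB L=BBOO
After move 2 (R): R=RGRG U=WOWG F=OYGY D=YBYR B=WRWB
After move 3 (U'): U=OGWW F=BBGY R=OYRG B=RGWB L=WROO
Query: D face = YBYR

Answer: Y B Y R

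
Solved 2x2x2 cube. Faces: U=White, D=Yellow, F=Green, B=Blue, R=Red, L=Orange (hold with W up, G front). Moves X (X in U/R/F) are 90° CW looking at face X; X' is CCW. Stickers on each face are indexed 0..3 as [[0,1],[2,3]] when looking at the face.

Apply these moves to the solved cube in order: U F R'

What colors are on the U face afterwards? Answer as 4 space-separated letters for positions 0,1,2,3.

After move 1 (U): U=WWWW F=RRGG R=BBRR B=OOBB L=GGOO
After move 2 (F): F=GRGR U=WWOG R=WBWR D=RBYY L=GYOY
After move 3 (R'): R=BRWW U=WBOO F=GWGG D=RRYR B=YOBB
Query: U face = WBOO

Answer: W B O O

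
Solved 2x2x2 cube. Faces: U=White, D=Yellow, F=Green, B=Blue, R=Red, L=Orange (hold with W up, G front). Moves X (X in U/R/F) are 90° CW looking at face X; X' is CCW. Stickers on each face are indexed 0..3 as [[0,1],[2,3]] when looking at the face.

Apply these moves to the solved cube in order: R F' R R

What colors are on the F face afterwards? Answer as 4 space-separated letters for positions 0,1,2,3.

After move 1 (R): R=RRRR U=WGWG F=GYGY D=YBYB B=WBWB
After move 2 (F'): F=YYGG U=WGRR R=BRYR D=OOYB L=OGOW
After move 3 (R): R=YBRR U=WYRG F=YOGB D=OWYW B=RBGB
After move 4 (R): R=RYRB U=WORB F=YWGW D=OGYR B=GBYB
Query: F face = YWGW

Answer: Y W G W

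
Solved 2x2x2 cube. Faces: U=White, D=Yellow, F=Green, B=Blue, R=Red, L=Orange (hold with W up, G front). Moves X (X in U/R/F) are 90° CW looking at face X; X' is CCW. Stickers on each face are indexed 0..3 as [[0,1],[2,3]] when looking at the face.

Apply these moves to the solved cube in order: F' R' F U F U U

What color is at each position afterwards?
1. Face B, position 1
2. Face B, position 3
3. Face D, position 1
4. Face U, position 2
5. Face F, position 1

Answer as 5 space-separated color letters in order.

After move 1 (F'): F=GGGG U=WWRR R=YRYR D=OOYY L=OWOW
After move 2 (R'): R=RRYY U=WBRB F=GWGR D=OGYG B=YBOB
After move 3 (F): F=GGRW U=WBWW R=RRBY D=YRYG L=OOOG
After move 4 (U): U=WWWB F=RRRW R=YBBY B=OOOB L=GGOG
After move 5 (F): F=RRWR U=WWGG R=WBBY D=BYYG L=GYOR
After move 6 (U): U=GWGW F=WBWR R=OOBY B=GYOB L=RROR
After move 7 (U): U=GGWW F=OOWR R=GYBY B=RROB L=WBOR
Query 1: B[1] = R
Query 2: B[3] = B
Query 3: D[1] = Y
Query 4: U[2] = W
Query 5: F[1] = O

Answer: R B Y W O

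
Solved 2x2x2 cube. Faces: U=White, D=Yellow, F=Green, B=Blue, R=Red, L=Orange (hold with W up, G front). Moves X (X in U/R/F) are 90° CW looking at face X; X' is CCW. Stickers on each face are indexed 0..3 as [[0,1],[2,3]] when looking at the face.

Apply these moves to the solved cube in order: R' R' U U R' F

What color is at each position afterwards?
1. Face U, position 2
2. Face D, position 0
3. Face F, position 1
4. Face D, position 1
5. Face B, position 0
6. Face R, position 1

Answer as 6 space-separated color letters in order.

Answer: O O G O W R

Derivation:
After move 1 (R'): R=RRRR U=WBWB F=GWGW D=YGYG B=YBYB
After move 2 (R'): R=RRRR U=WYWY F=GBGB D=YWYW B=GBGB
After move 3 (U): U=WWYY F=RRGB R=GBRR B=OOGB L=GBOO
After move 4 (U): U=YWYW F=GBGB R=OORR B=GBGB L=RROO
After move 5 (R'): R=OROR U=YGYG F=GWGW D=YBYB B=WBWB
After move 6 (F): F=GGWW U=YGOR R=YRGR D=OOYB L=RYOB
Query 1: U[2] = O
Query 2: D[0] = O
Query 3: F[1] = G
Query 4: D[1] = O
Query 5: B[0] = W
Query 6: R[1] = R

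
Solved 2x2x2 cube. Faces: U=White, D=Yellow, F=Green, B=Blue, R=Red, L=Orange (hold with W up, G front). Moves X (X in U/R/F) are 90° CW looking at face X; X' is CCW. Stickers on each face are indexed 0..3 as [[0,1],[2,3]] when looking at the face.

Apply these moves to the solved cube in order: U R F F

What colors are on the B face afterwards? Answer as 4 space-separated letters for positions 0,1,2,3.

Answer: W O W B

Derivation:
After move 1 (U): U=WWWW F=RRGG R=BBRR B=OOBB L=GGOO
After move 2 (R): R=RBRB U=WRWG F=RYGY D=YBYO B=WOWB
After move 3 (F): F=GRYY U=WROG R=WBGB D=RRYO L=GYOB
After move 4 (F): F=YGYR U=WRBY R=OBGB D=GWYO L=GROR
Query: B face = WOWB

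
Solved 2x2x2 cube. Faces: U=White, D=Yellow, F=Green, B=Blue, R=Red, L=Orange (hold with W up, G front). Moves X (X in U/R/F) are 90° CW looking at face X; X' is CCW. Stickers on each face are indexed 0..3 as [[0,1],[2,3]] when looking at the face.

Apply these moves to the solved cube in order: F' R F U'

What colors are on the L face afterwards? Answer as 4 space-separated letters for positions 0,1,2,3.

Answer: R B O B

Derivation:
After move 1 (F'): F=GGGG U=WWRR R=YRYR D=OOYY L=OWOW
After move 2 (R): R=YYRR U=WGRG F=GOGY D=OBYB B=RBWB
After move 3 (F): F=GGYO U=WGWW R=RYGR D=RYYB L=OOOB
After move 4 (U'): U=GWWW F=OOYO R=GGGR B=RYWB L=RBOB
Query: L face = RBOB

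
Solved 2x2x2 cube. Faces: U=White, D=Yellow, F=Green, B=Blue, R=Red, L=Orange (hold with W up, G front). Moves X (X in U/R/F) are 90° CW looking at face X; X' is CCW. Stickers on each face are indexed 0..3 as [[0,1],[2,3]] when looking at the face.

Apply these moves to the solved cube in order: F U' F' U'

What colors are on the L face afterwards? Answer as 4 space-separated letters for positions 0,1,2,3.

Answer: W R O W

Derivation:
After move 1 (F): F=GGGG U=WWOO R=WRWR D=RRYY L=OYOY
After move 2 (U'): U=WOWO F=OYGG R=GGWR B=WRBB L=BBOY
After move 3 (F'): F=YGOG U=WOGW R=RGRR D=BYYY L=BOOW
After move 4 (U'): U=OWWG F=BOOG R=YGRR B=RGBB L=WROW
Query: L face = WROW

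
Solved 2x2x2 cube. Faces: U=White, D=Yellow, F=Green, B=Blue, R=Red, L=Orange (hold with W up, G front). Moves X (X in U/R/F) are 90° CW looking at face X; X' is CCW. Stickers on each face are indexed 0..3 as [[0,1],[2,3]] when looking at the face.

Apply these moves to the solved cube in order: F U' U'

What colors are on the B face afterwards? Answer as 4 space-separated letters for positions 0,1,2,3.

After move 1 (F): F=GGGG U=WWOO R=WRWR D=RRYY L=OYOY
After move 2 (U'): U=WOWO F=OYGG R=GGWR B=WRBB L=BBOY
After move 3 (U'): U=OOWW F=BBGG R=OYWR B=GGBB L=WROY
Query: B face = GGBB

Answer: G G B B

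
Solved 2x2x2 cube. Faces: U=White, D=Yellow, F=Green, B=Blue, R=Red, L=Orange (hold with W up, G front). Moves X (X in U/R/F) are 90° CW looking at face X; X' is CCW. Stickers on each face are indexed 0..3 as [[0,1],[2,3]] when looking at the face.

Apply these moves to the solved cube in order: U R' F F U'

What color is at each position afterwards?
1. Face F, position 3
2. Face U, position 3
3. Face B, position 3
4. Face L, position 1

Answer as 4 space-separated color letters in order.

Answer: R R B O

Derivation:
After move 1 (U): U=WWWW F=RRGG R=BBRR B=OOBB L=GGOO
After move 2 (R'): R=BRBR U=WBWO F=RWGW D=YRYG B=YOYB
After move 3 (F): F=GRWW U=WBOG R=WROR D=BBYG L=GYOR
After move 4 (F): F=WGWR U=WBRY R=ORGR D=OWYG L=GBOB
After move 5 (U'): U=BYWR F=GBWR R=WGGR B=ORYB L=YOOB
Query 1: F[3] = R
Query 2: U[3] = R
Query 3: B[3] = B
Query 4: L[1] = O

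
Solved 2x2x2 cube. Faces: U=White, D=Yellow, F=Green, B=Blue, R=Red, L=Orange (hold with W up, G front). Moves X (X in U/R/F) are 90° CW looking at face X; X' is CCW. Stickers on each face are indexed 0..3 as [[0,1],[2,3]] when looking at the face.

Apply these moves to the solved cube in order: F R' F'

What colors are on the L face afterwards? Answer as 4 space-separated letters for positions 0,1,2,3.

After move 1 (F): F=GGGG U=WWOO R=WRWR D=RRYY L=OYOY
After move 2 (R'): R=RRWW U=WBOB F=GWGO D=RGYG B=YBRB
After move 3 (F'): F=WOGG U=WBRW R=GRRW D=YYYG L=OBOO
Query: L face = OBOO

Answer: O B O O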